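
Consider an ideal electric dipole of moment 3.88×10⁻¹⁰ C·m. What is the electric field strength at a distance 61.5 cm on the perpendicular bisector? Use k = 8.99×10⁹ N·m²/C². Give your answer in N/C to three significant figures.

In the equatorial plane E = kp/r³.
E = (8.99×10⁹)(3.88×10⁻¹⁰) / (0.615)³ = 15.00 N/C.

E ≈ 15.0 N/C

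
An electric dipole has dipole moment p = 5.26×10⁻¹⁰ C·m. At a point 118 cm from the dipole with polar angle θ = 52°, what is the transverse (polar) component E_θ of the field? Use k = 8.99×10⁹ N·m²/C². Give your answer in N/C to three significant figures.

E_θ ≈ 2.27 N/C

For a dipole, E_θ = (kp sinθ)/r³.
kp/r³ = (8.99×10⁹)(5.26×10⁻¹⁰)/(1.18)³ = 2.878 N/C.
E_θ = 2.878·sin52° = 2.268 N/C.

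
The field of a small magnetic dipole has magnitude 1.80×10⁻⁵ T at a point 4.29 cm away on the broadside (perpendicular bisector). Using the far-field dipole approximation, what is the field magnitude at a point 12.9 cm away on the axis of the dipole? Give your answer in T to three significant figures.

B ≈ 1.32×10⁻⁶ T

Dipole fields scale as 1/r³ in the far field.
The axial field is twice the equatorial field at the same r, so the geometry factor is 2/1.
B₂ = B₁ · (2/1) · (r₁/r₂)³ = 1.80×10⁻⁵ · 2 · (4.29/12.9)³.
(r₁/r₂)³ = (0.3326)³ = 0.03678.
B₂ ≈ 1.324×10⁻⁶ T.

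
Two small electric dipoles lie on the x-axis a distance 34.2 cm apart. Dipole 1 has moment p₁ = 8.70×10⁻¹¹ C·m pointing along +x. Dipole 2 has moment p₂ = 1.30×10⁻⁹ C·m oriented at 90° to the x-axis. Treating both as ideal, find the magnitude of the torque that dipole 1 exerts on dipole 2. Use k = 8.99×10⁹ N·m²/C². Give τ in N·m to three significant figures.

The second dipole sits on the axis of the first, so the field there is axial: E₁ = 2kp₁/r³ along +x.
E₁ = 2(8.99×10⁹)(8.70×10⁻¹¹)/(0.342)³ = 39.10 N/C.
Torque on the second dipole: τ = p₂ E₁ sinθ.
τ = (1.30×10⁻⁹)(39.10)·sin90° = 5.084×10⁻⁸ N·m.

τ ≈ 5.08×10⁻⁸ N·m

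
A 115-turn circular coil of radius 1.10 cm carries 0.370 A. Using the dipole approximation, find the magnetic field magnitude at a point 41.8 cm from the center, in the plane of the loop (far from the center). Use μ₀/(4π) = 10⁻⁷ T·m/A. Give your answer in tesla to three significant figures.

B ≈ 2.21×10⁻⁸ T

m = NIA = NIπa² = 115·(0.370)·π·(0.0110)² = 0.01617 A·m².
In the equatorial plane B = (μ₀/4π)·m/r³ (half the axial value).
B = (10⁻⁷)·(0.01617) / (0.418)³ = 2.214×10⁻⁸ T.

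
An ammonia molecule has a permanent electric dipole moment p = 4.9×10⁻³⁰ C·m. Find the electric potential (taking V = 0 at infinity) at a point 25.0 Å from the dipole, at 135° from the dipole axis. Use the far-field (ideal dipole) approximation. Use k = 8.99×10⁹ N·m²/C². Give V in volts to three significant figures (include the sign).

V ≈ -0.00498 V

The dipole potential is V = kp cosθ / r².
V = (8.99×10⁹)(4.90×10⁻³⁰)·cos135° / (2.50×10⁻⁹)² = -0.004984 V.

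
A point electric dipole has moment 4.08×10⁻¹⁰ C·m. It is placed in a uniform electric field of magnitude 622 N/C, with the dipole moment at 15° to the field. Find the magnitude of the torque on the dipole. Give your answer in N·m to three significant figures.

Torque on an electric dipole: τ = pE sinθ.
τ = (4.08×10⁻¹⁰)(622)·sin15° = 6.568×10⁻⁸ N·m.

τ ≈ 6.57×10⁻⁸ N·m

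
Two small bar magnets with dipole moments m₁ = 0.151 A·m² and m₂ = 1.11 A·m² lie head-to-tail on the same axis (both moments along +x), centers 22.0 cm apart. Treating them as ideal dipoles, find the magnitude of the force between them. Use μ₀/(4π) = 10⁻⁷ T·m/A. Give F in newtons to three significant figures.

On-axis B of dipole 1: B = (μ₀/4π)·2m₁/r³. Force on dipole 2: F = m₂·dB/dr.
dB/dr = −(μ₀/4π)·6m₁/r⁴, so |F| = (μ₀/4π)·6m₁m₂/r⁴.
F = 6(10⁻⁷)(0.151)(1.11)/(0.220)⁴ = 4.293×10⁻⁵ N.

F ≈ 4.29×10⁻⁵ N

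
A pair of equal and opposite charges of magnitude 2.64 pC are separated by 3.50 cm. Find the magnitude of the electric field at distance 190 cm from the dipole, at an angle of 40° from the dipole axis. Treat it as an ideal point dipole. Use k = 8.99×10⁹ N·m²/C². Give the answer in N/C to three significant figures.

Dipole moment p = qd = (2.64×10⁻¹² C)(0.0350 m) = 9.24×10⁻¹⁴ C·m.
At angle θ the dipole field magnitude is E = (kp/r³)·√(1 + 3cos²θ).
kp/r³ = (8.99×10⁹)(9.24×10⁻¹⁴) / (1.90)³ = 1.211×10⁻⁴ N/C.
√(1 + 3cos²40°) = √(1 + 3·0.5868) = √2.7605 ≈ 1.6615.
E ≈ 1.211×10⁻⁴ × 1.661 = 2.012×10⁻⁴ N/C.

E ≈ 2.01×10⁻⁴ N/C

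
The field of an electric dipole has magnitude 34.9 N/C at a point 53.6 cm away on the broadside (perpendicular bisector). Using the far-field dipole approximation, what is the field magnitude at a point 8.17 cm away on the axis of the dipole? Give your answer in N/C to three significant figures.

E ≈ 1.97×10⁴ N/C

Dipole fields scale as 1/r³ in the far field.
The axial field is twice the equatorial field at the same r, so the geometry factor is 2/1.
E₂ = E₁ · (2/1) · (r₁/r₂)³ = 34.9 · 2 · (53.6/8.17)³.
(r₁/r₂)³ = (6.561)³ = 282.4.
E₂ ≈ 1.971×10⁴ N/C.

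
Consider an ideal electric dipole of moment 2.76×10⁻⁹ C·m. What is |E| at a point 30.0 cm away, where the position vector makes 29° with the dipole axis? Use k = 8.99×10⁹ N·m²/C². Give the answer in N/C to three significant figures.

At angle θ the dipole field magnitude is E = (kp/r³)·√(1 + 3cos²θ).
kp/r³ = (8.99×10⁹)(2.76×10⁻⁹) / (0.300)³ = 919.0 N/C.
√(1 + 3cos²29°) = √(1 + 3·0.7650) = √3.2949 ≈ 1.8152.
E ≈ 919.0 × 1.815 = 1668 N/C.

E ≈ 1670 N/C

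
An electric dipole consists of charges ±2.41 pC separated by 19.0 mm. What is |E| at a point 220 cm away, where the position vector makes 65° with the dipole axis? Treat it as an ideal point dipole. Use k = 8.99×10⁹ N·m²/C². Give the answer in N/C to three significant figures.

E ≈ 4.79×10⁻⁵ N/C

Dipole moment p = qd = (2.41×10⁻¹² C)(0.0190 m) = 4.579×10⁻¹⁴ C·m.
At angle θ the dipole field magnitude is E = (kp/r³)·√(1 + 3cos²θ).
kp/r³ = (8.99×10⁹)(4.579×10⁻¹⁴) / (2.20)³ = 3.866×10⁻⁵ N/C.
√(1 + 3cos²65°) = √(1 + 3·0.1786) = √1.5358 ≈ 1.2393.
E ≈ 3.866×10⁻⁵ × 1.239 = 4.791×10⁻⁵ N/C.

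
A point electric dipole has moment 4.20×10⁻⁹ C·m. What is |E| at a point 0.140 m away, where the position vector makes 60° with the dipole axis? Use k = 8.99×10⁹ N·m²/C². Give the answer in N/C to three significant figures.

E ≈ 1.82×10⁴ N/C

At angle θ the dipole field magnitude is E = (kp/r³)·√(1 + 3cos²θ).
kp/r³ = (8.99×10⁹)(4.20×10⁻⁹) / (0.140)³ = 1.376×10⁴ N/C.
√(1 + 3cos²60°) = √(1 + 3·0.2500) = √1.7500 ≈ 1.3229.
E ≈ 1.376×10⁴ × 1.323 = 1.820×10⁴ N/C.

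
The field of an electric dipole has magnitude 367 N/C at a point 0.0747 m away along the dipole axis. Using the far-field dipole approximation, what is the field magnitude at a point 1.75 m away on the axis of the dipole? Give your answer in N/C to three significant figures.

Dipole fields scale as 1/r³ in the far field; the geometry is the same at both points.
E₂ = E₁ · (r₁/r₂)³ = 367 · (0.0747/1.75)³.
(r₁/r₂)³ = (0.04269)³ = 7.778e-05.
E₂ ≈ 0.02854 N/C.

E ≈ 0.0285 N/C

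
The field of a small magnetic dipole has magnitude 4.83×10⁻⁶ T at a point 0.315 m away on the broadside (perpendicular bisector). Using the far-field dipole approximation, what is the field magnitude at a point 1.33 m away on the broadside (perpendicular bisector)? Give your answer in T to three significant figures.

Dipole fields scale as 1/r³ in the far field; the geometry is the same at both points.
B₂ = B₁ · (r₁/r₂)³ = 4.83×10⁻⁶ · (0.315/1.33)³.
(r₁/r₂)³ = (0.2368)³ = 0.01329.
B₂ ≈ 6.417×10⁻⁸ T.

B ≈ 6.42×10⁻⁸ T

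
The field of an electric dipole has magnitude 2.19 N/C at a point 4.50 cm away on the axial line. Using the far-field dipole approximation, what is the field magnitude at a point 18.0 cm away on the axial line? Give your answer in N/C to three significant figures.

E ≈ 0.0342 N/C

Dipole fields scale as 1/r³ in the far field; the geometry is the same at both points.
E₂ = E₁ · (r₁/r₂)³ = 2.19 · (4.50/18.0)³.
(r₁/r₂)³ = (0.25)³ = 0.01562.
E₂ ≈ 0.03422 N/C.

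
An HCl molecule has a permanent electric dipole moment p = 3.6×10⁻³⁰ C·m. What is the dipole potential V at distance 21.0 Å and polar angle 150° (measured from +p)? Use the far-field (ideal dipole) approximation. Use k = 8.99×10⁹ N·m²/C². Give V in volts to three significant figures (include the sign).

The dipole potential is V = kp cosθ / r².
V = (8.99×10⁹)(3.60×10⁻³⁰)·cos150° / (2.10×10⁻⁹)² = -0.006356 V.

V ≈ -0.00636 V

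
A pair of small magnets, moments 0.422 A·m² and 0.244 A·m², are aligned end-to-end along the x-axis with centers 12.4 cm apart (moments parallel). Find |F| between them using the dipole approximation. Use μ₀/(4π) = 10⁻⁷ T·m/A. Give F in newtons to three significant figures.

On-axis B of dipole 1: B = (μ₀/4π)·2m₁/r³. Force on dipole 2: F = m₂·dB/dr.
dB/dr = −(μ₀/4π)·6m₁/r⁴, so |F| = (μ₀/4π)·6m₁m₂/r⁴.
F = 6(10⁻⁷)(0.422)(0.244)/(0.124)⁴ = 2.613×10⁻⁴ N.

F ≈ 2.61×10⁻⁴ N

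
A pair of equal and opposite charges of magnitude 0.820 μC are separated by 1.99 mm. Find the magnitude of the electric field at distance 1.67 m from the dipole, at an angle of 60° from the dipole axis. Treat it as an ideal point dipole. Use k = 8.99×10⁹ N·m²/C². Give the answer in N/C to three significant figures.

E ≈ 4.17 N/C

Dipole moment p = qd = (8.20×10⁻⁷ C)(0.00199 m) = 1.632×10⁻⁹ C·m.
At angle θ the dipole field magnitude is E = (kp/r³)·√(1 + 3cos²θ).
kp/r³ = (8.99×10⁹)(1.632×10⁻⁹) / (1.67)³ = 3.150 N/C.
√(1 + 3cos²60°) = √(1 + 3·0.2500) = √1.7500 ≈ 1.3229.
E ≈ 3.150 × 1.323 = 4.167 N/C.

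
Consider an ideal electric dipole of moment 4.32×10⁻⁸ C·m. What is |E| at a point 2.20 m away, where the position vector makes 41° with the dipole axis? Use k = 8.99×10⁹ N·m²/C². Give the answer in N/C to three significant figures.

At angle θ the dipole field magnitude is E = (kp/r³)·√(1 + 3cos²θ).
kp/r³ = (8.99×10⁹)(4.32×10⁻⁸) / (2.20)³ = 36.47 N/C.
√(1 + 3cos²41°) = √(1 + 3·0.5696) = √2.7088 ≈ 1.6458.
E ≈ 36.47 × 1.646 = 60.03 N/C.

E ≈ 60.0 N/C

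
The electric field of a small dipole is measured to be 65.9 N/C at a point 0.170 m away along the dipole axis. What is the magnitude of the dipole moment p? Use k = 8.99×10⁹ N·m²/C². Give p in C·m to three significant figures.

p ≈ 1.80×10⁻¹¹ C·m

On axis E = 2kp/r³, so p = Er³/(2k).
p = (65.9)·(0.170)³ / (2·8.99×10⁹) = 1.801×10⁻¹¹ C·m.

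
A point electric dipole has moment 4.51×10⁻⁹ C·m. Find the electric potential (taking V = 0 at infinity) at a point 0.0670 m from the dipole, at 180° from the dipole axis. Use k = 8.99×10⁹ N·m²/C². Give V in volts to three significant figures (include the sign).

The dipole potential is V = kp cosθ / r².
V = (8.99×10⁹)(4.51×10⁻⁹)·cos180° / (0.0670)² = -9032 V.

V ≈ -9030 V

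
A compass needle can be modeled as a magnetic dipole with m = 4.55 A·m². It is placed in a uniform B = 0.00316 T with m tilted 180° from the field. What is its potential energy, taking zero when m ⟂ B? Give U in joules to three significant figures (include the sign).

U = −m·B = −mB cosθ.
U = −(4.55)(0.00316)·cos180° = 0.01438 J.

U ≈ 0.0144 J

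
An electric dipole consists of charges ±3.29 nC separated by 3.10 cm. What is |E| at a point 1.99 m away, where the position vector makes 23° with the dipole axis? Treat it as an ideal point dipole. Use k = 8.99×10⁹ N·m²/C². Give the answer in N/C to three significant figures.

E ≈ 0.219 N/C

Dipole moment p = qd = (3.29×10⁻⁹ C)(0.0310 m) = 1.02×10⁻¹⁰ C·m.
At angle θ the dipole field magnitude is E = (kp/r³)·√(1 + 3cos²θ).
kp/r³ = (8.99×10⁹)(1.02×10⁻¹⁰) / (1.99)³ = 0.1164 N/C.
√(1 + 3cos²23°) = √(1 + 3·0.8473) = √3.5420 ≈ 1.8820.
E ≈ 0.1164 × 1.882 = 0.2190 N/C.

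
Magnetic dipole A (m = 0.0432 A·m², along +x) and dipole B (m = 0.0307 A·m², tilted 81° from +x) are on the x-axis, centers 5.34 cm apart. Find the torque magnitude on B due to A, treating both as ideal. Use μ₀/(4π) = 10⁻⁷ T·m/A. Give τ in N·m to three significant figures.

Dipole B is on the axis of dipole A, so B₁ there is axial: B₁ = (μ₀/4π)·2m₁/r³ along +x.
B₁ = 2(10⁻⁷)(0.0432)/(0.0534)³ = 5.674×10⁻⁵ T.
τ = m₂ B₁ sinθ.
τ = (0.0307)(5.674×10⁻⁵)·sin81° = 1.720×10⁻⁶ N·m.

τ ≈ 1.72×10⁻⁶ N·m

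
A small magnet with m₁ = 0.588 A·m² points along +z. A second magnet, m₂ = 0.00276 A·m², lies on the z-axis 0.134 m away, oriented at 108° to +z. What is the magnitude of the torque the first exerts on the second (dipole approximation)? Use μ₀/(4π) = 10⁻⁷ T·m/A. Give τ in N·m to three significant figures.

τ ≈ 1.28×10⁻⁷ N·m

Dipole B is on the axis of dipole A, so B₁ there is axial: B₁ = (μ₀/4π)·2m₁/r³ along +z.
B₁ = 2(10⁻⁷)(0.588)/(0.134)³ = 4.888×10⁻⁵ T.
τ = m₂ B₁ sinθ.
τ = (0.00276)(4.888×10⁻⁵)·sin108° = 1.283×10⁻⁷ N·m.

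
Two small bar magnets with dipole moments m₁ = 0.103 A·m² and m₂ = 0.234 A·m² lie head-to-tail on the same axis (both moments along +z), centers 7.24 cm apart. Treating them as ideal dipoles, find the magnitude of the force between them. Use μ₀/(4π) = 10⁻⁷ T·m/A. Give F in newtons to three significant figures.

On-axis B of dipole 1: B = (μ₀/4π)·2m₁/r³. Force on dipole 2: F = m₂·dB/dr.
dB/dr = −(μ₀/4π)·6m₁/r⁴, so |F| = (μ₀/4π)·6m₁m₂/r⁴.
F = 6(10⁻⁷)(0.103)(0.234)/(0.0724)⁴ = 5.263×10⁻⁴ N.

F ≈ 5.26×10⁻⁴ N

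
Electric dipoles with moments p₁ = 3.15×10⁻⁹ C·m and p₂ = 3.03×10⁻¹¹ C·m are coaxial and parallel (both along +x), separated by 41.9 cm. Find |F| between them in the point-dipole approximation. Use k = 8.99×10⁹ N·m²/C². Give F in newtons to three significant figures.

F ≈ 1.67×10⁻⁷ N

On-axis field of dipole 1 at distance r: E = 2kp₁/r³. Force on dipole 2 is F = p₂·dE/dr (gradient along axis).
dE/dr = −6kp₁/r⁴, so |F| = 6kp₁p₂/r⁴ (attractive for aligned moments).
F = 6(8.99×10⁹)(3.15×10⁻⁹)(3.03×10⁻¹¹)/(0.419)⁴ = 1.670×10⁻⁷ N.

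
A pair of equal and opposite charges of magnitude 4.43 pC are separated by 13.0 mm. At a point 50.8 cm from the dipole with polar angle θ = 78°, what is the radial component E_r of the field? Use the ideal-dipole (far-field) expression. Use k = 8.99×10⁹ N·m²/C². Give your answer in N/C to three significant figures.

E_r ≈ 0.00164 N/C

Dipole moment p = qd = (4.43×10⁻¹² C)(0.0130 m) = 5.759×10⁻¹⁴ C·m.
For a dipole, E_r = (2kp cosθ)/r³.
kp/r³ = (8.99×10⁹)(5.759×10⁻¹⁴)/(0.508)³ = 0.003949 N/C.
E_r = 2·0.003949·cos78° = 0.001642 N/C.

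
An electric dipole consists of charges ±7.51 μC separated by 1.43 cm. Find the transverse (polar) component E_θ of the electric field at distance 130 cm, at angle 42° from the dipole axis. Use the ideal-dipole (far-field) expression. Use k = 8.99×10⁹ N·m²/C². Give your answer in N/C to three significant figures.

Dipole moment p = qd = (7.51×10⁻⁶ C)(0.0143 m) = 1.074×10⁻⁷ C·m.
For a dipole, E_θ = (kp sinθ)/r³.
kp/r³ = (8.99×10⁹)(1.074×10⁻⁷)/(1.30)³ = 439.5 N/C.
E_θ = 439.5·sin42° = 294.1 N/C.

E_θ ≈ 294 N/C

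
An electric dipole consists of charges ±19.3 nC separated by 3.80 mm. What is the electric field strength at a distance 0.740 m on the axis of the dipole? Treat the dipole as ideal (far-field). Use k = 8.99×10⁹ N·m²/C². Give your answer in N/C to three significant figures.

E ≈ 3.25 N/C

Dipole moment p = qd = (1.93×10⁻⁸ C)(0.00380 m) = 7.334×10⁻¹¹ C·m.
On the dipole axis E = 2kp/r³.
E = 2·(8.99×10⁹)(7.334×10⁻¹¹) / (0.740)³ = 3.254 N/C.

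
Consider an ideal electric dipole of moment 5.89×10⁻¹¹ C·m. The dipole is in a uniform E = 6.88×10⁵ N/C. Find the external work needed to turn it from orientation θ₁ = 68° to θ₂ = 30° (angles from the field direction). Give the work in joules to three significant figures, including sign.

W_ext = ΔU = U(θ₂) − U(θ₁) = −pE cosθ₂ − (−pE cosθ₁) = pE(cosθ₁ − cosθ₂).
W = (5.89×10⁻¹¹)(6.88×10⁵)·(cos68° − cos30°) = (4.052×10⁻⁵)·(-0.4914) = -1.991×10⁻⁵ J.

W ≈ -1.99×10⁻⁵ J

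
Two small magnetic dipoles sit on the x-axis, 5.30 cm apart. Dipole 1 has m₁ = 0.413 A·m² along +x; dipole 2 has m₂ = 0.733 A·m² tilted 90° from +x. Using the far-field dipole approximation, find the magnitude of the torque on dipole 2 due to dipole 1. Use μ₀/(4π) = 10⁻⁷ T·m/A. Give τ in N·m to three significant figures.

Dipole B is on the axis of dipole A, so B₁ there is axial: B₁ = (μ₀/4π)·2m₁/r³ along +x.
B₁ = 2(10⁻⁷)(0.413)/(0.0530)³ = 5.548×10⁻⁴ T.
τ = m₂ B₁ sinθ.
τ = (0.733)(5.548×10⁻⁴)·sin90° = 4.067×10⁻⁴ N·m.

τ ≈ 4.07×10⁻⁴ N·m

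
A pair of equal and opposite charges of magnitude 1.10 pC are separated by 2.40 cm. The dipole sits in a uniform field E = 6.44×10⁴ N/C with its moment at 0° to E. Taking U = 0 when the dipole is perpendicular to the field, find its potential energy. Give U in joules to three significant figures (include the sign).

Dipole moment p = qd = (1.10×10⁻¹² C)(0.0240 m) = 2.64×10⁻¹⁴ C·m.
U = −p·E = −pE cosθ.
U = −(2.64×10⁻¹⁴)(6.44×10⁴)·cos0° = -1.700×10⁻⁹ J.

U ≈ -1.70×10⁻⁹ J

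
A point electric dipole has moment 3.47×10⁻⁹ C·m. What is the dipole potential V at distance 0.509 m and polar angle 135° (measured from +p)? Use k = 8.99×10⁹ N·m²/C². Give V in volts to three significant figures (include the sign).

V ≈ -85.1 V

The dipole potential is V = kp cosθ / r².
V = (8.99×10⁹)(3.47×10⁻⁹)·cos135° / (0.509)² = -85.14 V.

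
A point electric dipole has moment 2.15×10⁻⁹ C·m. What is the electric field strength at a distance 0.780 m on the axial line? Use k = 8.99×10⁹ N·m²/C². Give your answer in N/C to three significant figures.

On the dipole axis E = 2kp/r³.
E = 2·(8.99×10⁹)(2.15×10⁻⁹) / (0.780)³ = 81.46 N/C.

E ≈ 81.5 N/C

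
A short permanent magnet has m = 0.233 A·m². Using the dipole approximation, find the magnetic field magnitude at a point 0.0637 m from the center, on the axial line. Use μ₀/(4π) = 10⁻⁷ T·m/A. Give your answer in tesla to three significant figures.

On axis B = (μ₀/4π)·2m/r³.
B = 2·(10⁻⁷)·(0.233) / (0.0637)³ = 1.803×10⁻⁴ T.

B ≈ 1.80×10⁻⁴ T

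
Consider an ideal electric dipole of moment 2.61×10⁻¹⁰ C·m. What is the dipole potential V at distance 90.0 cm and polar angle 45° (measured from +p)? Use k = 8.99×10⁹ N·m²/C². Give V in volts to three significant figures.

V ≈ 2.05 V

The dipole potential is V = kp cosθ / r².
V = (8.99×10⁹)(2.61×10⁻¹⁰)·cos45° / (0.900)² = 2.048 V.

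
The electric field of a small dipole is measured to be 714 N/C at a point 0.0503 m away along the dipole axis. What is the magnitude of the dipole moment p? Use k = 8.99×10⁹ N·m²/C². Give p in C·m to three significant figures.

p ≈ 5.05×10⁻¹² C·m

On axis E = 2kp/r³, so p = Er³/(2k).
p = (714)·(0.0503)³ / (2·8.99×10⁹) = 5.054×10⁻¹² C·m.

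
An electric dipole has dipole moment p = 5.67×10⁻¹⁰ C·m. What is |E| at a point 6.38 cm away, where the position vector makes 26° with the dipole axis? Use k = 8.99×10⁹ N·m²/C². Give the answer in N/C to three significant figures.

At angle θ the dipole field magnitude is E = (kp/r³)·√(1 + 3cos²θ).
kp/r³ = (8.99×10⁹)(5.67×10⁻¹⁰) / (0.0638)³ = 1.963×10⁴ N/C.
√(1 + 3cos²26°) = √(1 + 3·0.8078) = √3.4235 ≈ 1.8503.
E ≈ 1.963×10⁴ × 1.850 = 3.632×10⁴ N/C.

E ≈ 3.63×10⁴ N/C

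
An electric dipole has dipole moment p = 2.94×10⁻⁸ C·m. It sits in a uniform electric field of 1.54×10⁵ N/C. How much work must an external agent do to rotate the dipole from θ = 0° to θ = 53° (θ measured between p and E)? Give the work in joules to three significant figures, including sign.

W_ext = ΔU = U(θ₂) − U(θ₁) = −pE cosθ₂ − (−pE cosθ₁) = pE(cosθ₁ − cosθ₂).
W = (2.94×10⁻⁸)(1.54×10⁵)·(cos0° − cos53°) = (0.004528)·(+0.3982) = 0.001803 J.

W ≈ 0.00180 J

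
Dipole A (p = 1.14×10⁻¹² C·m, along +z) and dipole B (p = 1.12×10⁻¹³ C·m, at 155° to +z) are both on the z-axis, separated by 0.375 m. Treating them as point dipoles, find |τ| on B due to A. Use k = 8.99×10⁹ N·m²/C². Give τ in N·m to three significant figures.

τ ≈ 1.84×10⁻¹⁴ N·m

The second dipole sits on the axis of the first, so the field there is axial: E₁ = 2kp₁/r³ along +z.
E₁ = 2(8.99×10⁹)(1.14×10⁻¹²)/(0.375)³ = 0.3887 N/C.
Torque on the second dipole: τ = p₂ E₁ sinθ.
τ = (1.12×10⁻¹³)(0.3887)·sin155° = 1.840×10⁻¹⁴ N·m.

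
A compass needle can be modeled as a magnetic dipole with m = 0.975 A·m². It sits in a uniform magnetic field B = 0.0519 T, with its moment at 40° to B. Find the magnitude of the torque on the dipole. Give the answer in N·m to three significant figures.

Torque on a magnetic dipole: τ = mB sinθ.
τ = (0.975)(0.0519)·sin40° = 0.03253 N·m.

τ ≈ 0.0325 N·m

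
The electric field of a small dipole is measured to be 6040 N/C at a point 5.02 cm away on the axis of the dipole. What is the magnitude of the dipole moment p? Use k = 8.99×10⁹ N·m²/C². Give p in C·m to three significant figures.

On axis E = 2kp/r³, so p = Er³/(2k).
p = (6040)·(0.0502)³ / (2·8.99×10⁹) = 4.250×10⁻¹¹ C·m.

p ≈ 4.25×10⁻¹¹ C·m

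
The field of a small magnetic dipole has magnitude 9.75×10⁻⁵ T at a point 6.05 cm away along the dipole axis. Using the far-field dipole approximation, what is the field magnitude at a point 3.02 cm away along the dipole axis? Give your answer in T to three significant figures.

Dipole fields scale as 1/r³ in the far field; the geometry is the same at both points.
B₂ = B₁ · (r₁/r₂)³ = 9.75×10⁻⁵ · (6.05/3.02)³.
(r₁/r₂)³ = (2.003)³ = 8.04.
B₂ ≈ 7.839×10⁻⁴ T.

B ≈ 7.84×10⁻⁴ T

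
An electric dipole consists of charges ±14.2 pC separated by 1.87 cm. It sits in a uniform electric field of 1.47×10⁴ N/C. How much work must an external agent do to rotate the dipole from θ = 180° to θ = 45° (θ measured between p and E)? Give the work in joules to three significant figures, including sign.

W ≈ -6.66×10⁻⁹ J

Dipole moment p = qd = (1.42×10⁻¹¹ C)(0.0187 m) = 2.655×10⁻¹³ C·m.
W_ext = ΔU = U(θ₂) − U(θ₁) = −pE cosθ₂ − (−pE cosθ₁) = pE(cosθ₁ − cosθ₂).
W = (2.655×10⁻¹³)(1.47×10⁴)·(cos180° − cos45°) = (3.903×10⁻⁹)·(-1.7071) = -6.663×10⁻⁹ J.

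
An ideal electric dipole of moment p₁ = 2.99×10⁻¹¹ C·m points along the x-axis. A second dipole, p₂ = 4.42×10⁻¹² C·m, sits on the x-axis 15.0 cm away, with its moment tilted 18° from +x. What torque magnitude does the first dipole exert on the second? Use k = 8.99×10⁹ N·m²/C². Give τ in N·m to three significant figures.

τ ≈ 2.18×10⁻¹⁰ N·m

The second dipole sits on the axis of the first, so the field there is axial: E₁ = 2kp₁/r³ along +x.
E₁ = 2(8.99×10⁹)(2.99×10⁻¹¹)/(0.150)³ = 159.3 N/C.
Torque on the second dipole: τ = p₂ E₁ sinθ.
τ = (4.42×10⁻¹²)(159.3)·sin18° = 2.176×10⁻¹⁰ N·m.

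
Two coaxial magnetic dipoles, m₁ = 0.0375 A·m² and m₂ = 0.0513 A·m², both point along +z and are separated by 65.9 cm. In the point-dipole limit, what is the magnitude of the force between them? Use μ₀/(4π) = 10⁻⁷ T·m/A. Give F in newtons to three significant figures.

F ≈ 6.12×10⁻⁹ N

On-axis B of dipole 1: B = (μ₀/4π)·2m₁/r³. Force on dipole 2: F = m₂·dB/dr.
dB/dr = −(μ₀/4π)·6m₁/r⁴, so |F| = (μ₀/4π)·6m₁m₂/r⁴.
F = 6(10⁻⁷)(0.0375)(0.0513)/(0.659)⁴ = 6.120×10⁻⁹ N.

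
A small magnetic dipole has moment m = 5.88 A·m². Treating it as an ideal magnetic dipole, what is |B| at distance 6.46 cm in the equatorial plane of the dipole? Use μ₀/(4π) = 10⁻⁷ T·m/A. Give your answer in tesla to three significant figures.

B ≈ 0.00218 T

In the equatorial plane B = (μ₀/4π)·m/r³ (half the axial value).
B = (10⁻⁷)·(5.88) / (0.0646)³ = 0.002181 T.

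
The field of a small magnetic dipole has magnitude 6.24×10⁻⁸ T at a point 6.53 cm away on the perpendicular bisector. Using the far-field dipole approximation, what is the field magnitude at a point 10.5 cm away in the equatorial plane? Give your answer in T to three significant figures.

Dipole fields scale as 1/r³ in the far field; the geometry is the same at both points.
B₂ = B₁ · (r₁/r₂)³ = 6.24×10⁻⁸ · (6.53/10.5)³.
(r₁/r₂)³ = (0.6219)³ = 0.2405.
B₂ ≈ 1.501×10⁻⁸ T.

B ≈ 1.50×10⁻⁸ T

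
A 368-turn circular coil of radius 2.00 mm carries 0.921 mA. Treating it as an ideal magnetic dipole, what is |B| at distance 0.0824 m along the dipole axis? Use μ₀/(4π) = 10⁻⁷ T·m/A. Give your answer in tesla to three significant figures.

B ≈ 1.52×10⁻⁹ T

m = NIA = NIπa² = 368·(9.21×10⁻⁴)·π·(0.00200)² = 4.259×10⁻⁶ A·m².
On axis B = (μ₀/4π)·2m/r³.
B = 2·(10⁻⁷)·(4.259×10⁻⁶) / (0.0824)³ = 1.522×10⁻⁹ T.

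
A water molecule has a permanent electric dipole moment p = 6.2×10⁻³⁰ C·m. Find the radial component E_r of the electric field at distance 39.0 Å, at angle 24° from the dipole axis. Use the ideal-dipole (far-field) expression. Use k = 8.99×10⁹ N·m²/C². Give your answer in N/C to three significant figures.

E_r ≈ 1.72×10⁶ N/C

For a dipole, E_r = (2kp cosθ)/r³.
kp/r³ = (8.99×10⁹)(6.20×10⁻³⁰)/(3.90×10⁻⁹)³ = 9.396×10⁵ N/C.
E_r = 2·9.396×10⁵·cos24° = 1.717×10⁶ N/C.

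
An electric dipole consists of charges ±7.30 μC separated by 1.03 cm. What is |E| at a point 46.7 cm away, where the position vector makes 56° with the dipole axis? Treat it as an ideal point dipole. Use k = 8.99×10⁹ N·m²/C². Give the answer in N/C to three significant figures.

Dipole moment p = qd = (7.30×10⁻⁶ C)(0.0103 m) = 7.519×10⁻⁸ C·m.
At angle θ the dipole field magnitude is E = (kp/r³)·√(1 + 3cos²θ).
kp/r³ = (8.99×10⁹)(7.519×10⁻⁸) / (0.467)³ = 6637 N/C.
√(1 + 3cos²56°) = √(1 + 3·0.3127) = √1.9381 ≈ 1.3922.
E ≈ 6637 × 1.392 = 9240 N/C.

E ≈ 9240 N/C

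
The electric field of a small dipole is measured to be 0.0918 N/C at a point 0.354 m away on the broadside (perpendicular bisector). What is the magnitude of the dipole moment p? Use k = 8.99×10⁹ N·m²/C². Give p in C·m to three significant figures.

In the equatorial plane E = kp/r³, so p = Er³/(k).
p = (0.0918)·(0.354)³ / (8.99×10⁹) = 4.530×10⁻¹³ C·m.

p ≈ 4.53×10⁻¹³ C·m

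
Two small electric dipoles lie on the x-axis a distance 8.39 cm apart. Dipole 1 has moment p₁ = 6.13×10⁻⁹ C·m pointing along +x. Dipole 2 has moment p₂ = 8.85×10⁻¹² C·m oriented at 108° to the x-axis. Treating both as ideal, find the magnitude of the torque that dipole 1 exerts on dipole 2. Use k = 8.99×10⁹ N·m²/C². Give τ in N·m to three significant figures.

τ ≈ 1.57×10⁻⁶ N·m

The second dipole sits on the axis of the first, so the field there is axial: E₁ = 2kp₁/r³ along +x.
E₁ = 2(8.99×10⁹)(6.13×10⁻⁹)/(0.0839)³ = 1.866×10⁵ N/C.
Torque on the second dipole: τ = p₂ E₁ sinθ.
τ = (8.85×10⁻¹²)(1.866×10⁵)·sin108° = 1.571×10⁻⁶ N·m.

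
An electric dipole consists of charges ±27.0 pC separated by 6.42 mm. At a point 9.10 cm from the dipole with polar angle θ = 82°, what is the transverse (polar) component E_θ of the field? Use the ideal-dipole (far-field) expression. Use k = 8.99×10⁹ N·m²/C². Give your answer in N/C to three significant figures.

E_θ ≈ 2.05 N/C

Dipole moment p = qd = (2.70×10⁻¹¹ C)(0.00642 m) = 1.733×10⁻¹³ C·m.
For a dipole, E_θ = (kp sinθ)/r³.
kp/r³ = (8.99×10⁹)(1.733×10⁻¹³)/(0.0910)³ = 2.067 N/C.
E_θ = 2.067·sin82° = 2.047 N/C.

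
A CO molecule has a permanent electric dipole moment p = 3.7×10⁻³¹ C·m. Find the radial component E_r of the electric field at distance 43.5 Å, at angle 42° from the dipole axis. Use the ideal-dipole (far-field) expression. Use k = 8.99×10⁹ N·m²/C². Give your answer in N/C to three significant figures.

For a dipole, E_r = (2kp cosθ)/r³.
kp/r³ = (8.99×10⁹)(3.70×10⁻³¹)/(4.35×10⁻⁹)³ = 4.041×10⁴ N/C.
E_r = 2·4.041×10⁴·cos42° = 6.006×10⁴ N/C.

E_r ≈ 6.01×10⁴ N/C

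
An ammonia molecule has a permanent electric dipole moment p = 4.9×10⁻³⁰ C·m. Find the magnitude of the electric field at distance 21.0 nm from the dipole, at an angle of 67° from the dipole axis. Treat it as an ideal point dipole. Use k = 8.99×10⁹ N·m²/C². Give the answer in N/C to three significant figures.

At angle θ the dipole field magnitude is E = (kp/r³)·√(1 + 3cos²θ).
kp/r³ = (8.99×10⁹)(4.90×10⁻³⁰) / (2.10×10⁻⁸)³ = 4757 N/C.
√(1 + 3cos²67°) = √(1 + 3·0.1527) = √1.4580 ≈ 1.2075.
E ≈ 4757 × 1.207 = 5744 N/C.

E ≈ 5740 N/C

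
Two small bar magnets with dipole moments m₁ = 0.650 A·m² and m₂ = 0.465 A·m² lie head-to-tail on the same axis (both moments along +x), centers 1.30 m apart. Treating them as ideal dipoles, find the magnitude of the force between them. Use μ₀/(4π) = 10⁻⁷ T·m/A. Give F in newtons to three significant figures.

On-axis B of dipole 1: B = (μ₀/4π)·2m₁/r³. Force on dipole 2: F = m₂·dB/dr.
dB/dr = −(μ₀/4π)·6m₁/r⁴, so |F| = (μ₀/4π)·6m₁m₂/r⁴.
F = 6(10⁻⁷)(0.650)(0.465)/(1.30)⁴ = 6.350×10⁻⁸ N.

F ≈ 6.35×10⁻⁸ N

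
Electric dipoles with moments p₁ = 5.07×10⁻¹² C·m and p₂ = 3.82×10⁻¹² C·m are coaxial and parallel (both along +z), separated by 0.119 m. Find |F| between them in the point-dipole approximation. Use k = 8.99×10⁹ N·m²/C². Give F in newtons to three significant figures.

On-axis field of dipole 1 at distance r: E = 2kp₁/r³. Force on dipole 2 is F = p₂·dE/dr (gradient along axis).
dE/dr = −6kp₁/r⁴, so |F| = 6kp₁p₂/r⁴ (attractive for aligned moments).
F = 6(8.99×10⁹)(5.07×10⁻¹²)(3.82×10⁻¹²)/(0.119)⁴ = 5.209×10⁻⁹ N.

F ≈ 5.21×10⁻⁹ N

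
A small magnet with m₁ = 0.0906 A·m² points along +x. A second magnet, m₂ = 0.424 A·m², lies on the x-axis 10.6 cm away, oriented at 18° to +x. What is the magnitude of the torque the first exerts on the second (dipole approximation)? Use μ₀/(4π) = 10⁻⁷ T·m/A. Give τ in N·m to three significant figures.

τ ≈ 1.99×10⁻⁶ N·m

Dipole B is on the axis of dipole A, so B₁ there is axial: B₁ = (μ₀/4π)·2m₁/r³ along +x.
B₁ = 2(10⁻⁷)(0.0906)/(0.106)³ = 1.521×10⁻⁵ T.
τ = m₂ B₁ sinθ.
τ = (0.424)(1.521×10⁻⁵)·sin18° = 1.993×10⁻⁶ N·m.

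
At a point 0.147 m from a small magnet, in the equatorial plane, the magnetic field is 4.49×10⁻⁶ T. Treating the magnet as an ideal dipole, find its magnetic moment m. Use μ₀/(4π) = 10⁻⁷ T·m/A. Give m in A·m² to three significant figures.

m ≈ 0.143 A·m²

In the equatorial plane B = (μ₀/4π)·m/r³, so m = Br³·4π/(μ₀).
m = (4.49×10⁻⁶)·(0.147)³ / (10⁻⁷) = 0.1426 A·m².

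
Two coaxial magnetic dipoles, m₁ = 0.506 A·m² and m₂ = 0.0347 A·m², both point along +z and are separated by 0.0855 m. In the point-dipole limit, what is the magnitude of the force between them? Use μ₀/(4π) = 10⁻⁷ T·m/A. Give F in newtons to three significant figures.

On-axis B of dipole 1: B = (μ₀/4π)·2m₁/r³. Force on dipole 2: F = m₂·dB/dr.
dB/dr = −(μ₀/4π)·6m₁/r⁴, so |F| = (μ₀/4π)·6m₁m₂/r⁴.
F = 6(10⁻⁷)(0.506)(0.0347)/(0.0855)⁴ = 1.971×10⁻⁴ N.

F ≈ 1.97×10⁻⁴ N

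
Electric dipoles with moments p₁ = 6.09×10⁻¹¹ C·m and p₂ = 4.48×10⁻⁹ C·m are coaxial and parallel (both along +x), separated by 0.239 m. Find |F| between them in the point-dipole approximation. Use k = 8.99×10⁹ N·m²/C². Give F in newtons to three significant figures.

F ≈ 4.51×10⁻⁶ N

On-axis field of dipole 1 at distance r: E = 2kp₁/r³. Force on dipole 2 is F = p₂·dE/dr (gradient along axis).
dE/dr = −6kp₁/r⁴, so |F| = 6kp₁p₂/r⁴ (attractive for aligned moments).
F = 6(8.99×10⁹)(6.09×10⁻¹¹)(4.48×10⁻⁹)/(0.239)⁴ = 4.510×10⁻⁶ N.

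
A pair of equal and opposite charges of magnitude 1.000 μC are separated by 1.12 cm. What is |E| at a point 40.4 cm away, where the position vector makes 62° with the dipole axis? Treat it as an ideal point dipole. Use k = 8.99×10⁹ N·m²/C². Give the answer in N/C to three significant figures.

Dipole moment p = qd = (1.00×10⁻⁶ C)(0.0112 m) = 1.12×10⁻⁸ C·m.
At angle θ the dipole field magnitude is E = (kp/r³)·√(1 + 3cos²θ).
kp/r³ = (8.99×10⁹)(1.12×10⁻⁸) / (0.404)³ = 1527 N/C.
√(1 + 3cos²62°) = √(1 + 3·0.2204) = √1.6612 ≈ 1.2889.
E ≈ 1527 × 1.289 = 1968 N/C.

E ≈ 1970 N/C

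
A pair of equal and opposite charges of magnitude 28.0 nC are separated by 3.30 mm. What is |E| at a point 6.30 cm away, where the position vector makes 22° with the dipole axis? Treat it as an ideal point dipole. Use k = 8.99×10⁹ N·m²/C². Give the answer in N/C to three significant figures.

E ≈ 6280 N/C

Dipole moment p = qd = (2.80×10⁻⁸ C)(0.00330 m) = 9.24×10⁻¹¹ C·m.
At angle θ the dipole field magnitude is E = (kp/r³)·√(1 + 3cos²θ).
kp/r³ = (8.99×10⁹)(9.24×10⁻¹¹) / (0.0630)³ = 3322 N/C.
√(1 + 3cos²22°) = √(1 + 3·0.8597) = √3.5790 ≈ 1.8918.
E ≈ 3322 × 1.892 = 6285 N/C.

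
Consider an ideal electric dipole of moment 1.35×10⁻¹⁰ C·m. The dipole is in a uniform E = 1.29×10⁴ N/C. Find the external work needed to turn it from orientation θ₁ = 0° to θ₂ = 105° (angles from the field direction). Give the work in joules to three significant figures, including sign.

W ≈ 2.19×10⁻⁶ J

W_ext = ΔU = U(θ₂) − U(θ₁) = −pE cosθ₂ − (−pE cosθ₁) = pE(cosθ₁ − cosθ₂).
W = (1.35×10⁻¹⁰)(1.29×10⁴)·(cos0° − cos105°) = (1.742×10⁻⁶)·(+1.2588) = 2.192×10⁻⁶ J.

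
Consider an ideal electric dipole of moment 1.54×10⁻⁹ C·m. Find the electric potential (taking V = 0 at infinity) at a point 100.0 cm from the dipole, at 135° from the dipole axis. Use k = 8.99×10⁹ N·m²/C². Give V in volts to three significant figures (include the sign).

The dipole potential is V = kp cosθ / r².
V = (8.99×10⁹)(1.54×10⁻⁹)·cos135° / (1.00)² = -9.790 V.

V ≈ -9.79 V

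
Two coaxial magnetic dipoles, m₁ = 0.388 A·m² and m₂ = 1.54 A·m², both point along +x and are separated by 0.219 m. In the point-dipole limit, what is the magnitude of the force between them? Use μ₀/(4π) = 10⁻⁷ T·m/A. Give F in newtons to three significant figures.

On-axis B of dipole 1: B = (μ₀/4π)·2m₁/r³. Force on dipole 2: F = m₂·dB/dr.
dB/dr = −(μ₀/4π)·6m₁/r⁴, so |F| = (μ₀/4π)·6m₁m₂/r⁴.
F = 6(10⁻⁷)(0.388)(1.54)/(0.219)⁴ = 1.559×10⁻⁴ N.

F ≈ 1.56×10⁻⁴ N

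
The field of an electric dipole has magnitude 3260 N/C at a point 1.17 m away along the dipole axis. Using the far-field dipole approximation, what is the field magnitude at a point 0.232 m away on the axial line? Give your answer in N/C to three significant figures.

E ≈ 4.18×10⁵ N/C

Dipole fields scale as 1/r³ in the far field; the geometry is the same at both points.
E₂ = E₁ · (r₁/r₂)³ = 3260 · (1.17/0.232)³.
(r₁/r₂)³ = (5.043)³ = 128.3.
E₂ ≈ 4.181×10⁵ N/C.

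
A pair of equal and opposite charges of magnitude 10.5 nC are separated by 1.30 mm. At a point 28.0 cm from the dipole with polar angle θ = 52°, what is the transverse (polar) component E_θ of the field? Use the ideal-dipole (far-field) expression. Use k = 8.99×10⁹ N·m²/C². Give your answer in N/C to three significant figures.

Dipole moment p = qd = (1.05×10⁻⁸ C)(0.00130 m) = 1.365×10⁻¹¹ C·m.
For a dipole, E_θ = (kp sinθ)/r³.
kp/r³ = (8.99×10⁹)(1.365×10⁻¹¹)/(0.280)³ = 5.590 N/C.
E_θ = 5.590·sin52° = 4.405 N/C.

E_θ ≈ 4.41 N/C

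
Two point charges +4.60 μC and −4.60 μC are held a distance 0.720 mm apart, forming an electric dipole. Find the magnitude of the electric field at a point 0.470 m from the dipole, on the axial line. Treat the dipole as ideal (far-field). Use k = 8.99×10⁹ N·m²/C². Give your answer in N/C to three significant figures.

Dipole moment p = qd = (4.60×10⁻⁶ C)(7.20×10⁻⁴ m) = 3.312×10⁻⁹ C·m.
On the dipole axis E = 2kp/r³.
E = 2·(8.99×10⁹)(3.312×10⁻⁹) / (0.470)³ = 573.6 N/C.

E ≈ 574 N/C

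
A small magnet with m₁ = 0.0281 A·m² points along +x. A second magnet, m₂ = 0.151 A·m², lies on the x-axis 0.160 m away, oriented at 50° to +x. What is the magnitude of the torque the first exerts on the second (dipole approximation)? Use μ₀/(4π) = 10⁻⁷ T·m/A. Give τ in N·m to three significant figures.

τ ≈ 1.59×10⁻⁷ N·m

Dipole B is on the axis of dipole A, so B₁ there is axial: B₁ = (μ₀/4π)·2m₁/r³ along +x.
B₁ = 2(10⁻⁷)(0.0281)/(0.160)³ = 1.372×10⁻⁶ T.
τ = m₂ B₁ sinθ.
τ = (0.151)(1.372×10⁻⁶)·sin50° = 1.587×10⁻⁷ N·m.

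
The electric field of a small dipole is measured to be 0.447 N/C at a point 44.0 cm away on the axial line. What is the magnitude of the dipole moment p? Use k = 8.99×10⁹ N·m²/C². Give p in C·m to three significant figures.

p ≈ 2.12×10⁻¹² C·m

On axis E = 2kp/r³, so p = Er³/(2k).
p = (0.447)·(0.440)³ / (2·8.99×10⁹) = 2.118×10⁻¹² C·m.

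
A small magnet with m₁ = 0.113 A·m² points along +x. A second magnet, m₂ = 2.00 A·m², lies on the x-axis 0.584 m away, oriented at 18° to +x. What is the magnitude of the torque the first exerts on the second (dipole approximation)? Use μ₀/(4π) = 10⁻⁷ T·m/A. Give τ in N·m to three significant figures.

τ ≈ 7.01×10⁻⁸ N·m

Dipole B is on the axis of dipole A, so B₁ there is axial: B₁ = (μ₀/4π)·2m₁/r³ along +x.
B₁ = 2(10⁻⁷)(0.113)/(0.584)³ = 1.135×10⁻⁷ T.
τ = m₂ B₁ sinθ.
τ = (2.00)(1.135×10⁻⁷)·sin18° = 7.013×10⁻⁸ N·m.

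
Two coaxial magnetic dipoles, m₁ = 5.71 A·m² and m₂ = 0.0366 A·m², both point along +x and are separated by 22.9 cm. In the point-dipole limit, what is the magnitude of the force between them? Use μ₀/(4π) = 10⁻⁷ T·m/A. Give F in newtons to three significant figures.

On-axis B of dipole 1: B = (μ₀/4π)·2m₁/r³. Force on dipole 2: F = m₂·dB/dr.
dB/dr = −(μ₀/4π)·6m₁/r⁴, so |F| = (μ₀/4π)·6m₁m₂/r⁴.
F = 6(10⁻⁷)(5.71)(0.0366)/(0.229)⁴ = 4.560×10⁻⁵ N.

F ≈ 4.56×10⁻⁵ N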